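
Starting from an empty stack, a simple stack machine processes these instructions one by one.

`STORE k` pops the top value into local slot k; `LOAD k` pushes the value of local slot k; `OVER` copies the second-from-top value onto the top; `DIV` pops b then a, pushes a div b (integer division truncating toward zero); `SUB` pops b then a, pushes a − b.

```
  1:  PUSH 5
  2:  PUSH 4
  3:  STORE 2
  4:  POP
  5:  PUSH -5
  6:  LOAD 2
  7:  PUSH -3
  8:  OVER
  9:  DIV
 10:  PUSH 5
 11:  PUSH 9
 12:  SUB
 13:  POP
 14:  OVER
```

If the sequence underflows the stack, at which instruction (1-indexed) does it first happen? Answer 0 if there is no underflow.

PUSH 5   5
PUSH 4   5 4
STORE 2  5
POP      (empty)
PUSH -5  -5
LOAD 2   -5 4
PUSH -3  -5 4 -3
OVER     -5 4 -3 4
DIV      -5 4 0
PUSH 5   -5 4 0 5
PUSH 9   -5 4 0 5 9
SUB      -5 4 0 -4
POP      -5 4 0
OVER     -5 4 0 4

0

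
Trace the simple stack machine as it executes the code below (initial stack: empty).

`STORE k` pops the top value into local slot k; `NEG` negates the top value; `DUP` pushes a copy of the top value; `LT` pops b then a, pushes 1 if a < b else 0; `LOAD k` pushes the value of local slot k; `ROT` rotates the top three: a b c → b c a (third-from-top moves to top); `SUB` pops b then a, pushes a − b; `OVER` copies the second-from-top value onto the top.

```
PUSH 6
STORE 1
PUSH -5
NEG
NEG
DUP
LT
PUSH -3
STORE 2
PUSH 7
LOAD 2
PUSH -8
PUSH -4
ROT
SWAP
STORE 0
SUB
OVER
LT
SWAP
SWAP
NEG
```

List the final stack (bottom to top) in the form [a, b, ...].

[0, 7, -1]

PUSH 6  -> 6
STORE 1 -> (empty)
PUSH -5 -> -5
NEG     -> 5
NEG     -> -5
DUP     -> -5 -5
LT      -> 0
PUSH -3 -> 0 -3
STORE 2 -> 0
PUSH 7  -> 0 7
LOAD 2  -> 0 7 -3
PUSH -8 -> 0 7 -3 -8
PUSH -4 -> 0 7 -3 -8 -4
ROT     -> 0 7 -8 -4 -3
SWAP    -> 0 7 -8 -3 -4
STORE 0 -> 0 7 -8 -3
SUB     -> 0 7 -5
OVER    -> 0 7 -5 7
LT      -> 0 7 1
SWAP    -> 0 1 7
SWAP    -> 0 7 1
NEG     -> 0 7 -1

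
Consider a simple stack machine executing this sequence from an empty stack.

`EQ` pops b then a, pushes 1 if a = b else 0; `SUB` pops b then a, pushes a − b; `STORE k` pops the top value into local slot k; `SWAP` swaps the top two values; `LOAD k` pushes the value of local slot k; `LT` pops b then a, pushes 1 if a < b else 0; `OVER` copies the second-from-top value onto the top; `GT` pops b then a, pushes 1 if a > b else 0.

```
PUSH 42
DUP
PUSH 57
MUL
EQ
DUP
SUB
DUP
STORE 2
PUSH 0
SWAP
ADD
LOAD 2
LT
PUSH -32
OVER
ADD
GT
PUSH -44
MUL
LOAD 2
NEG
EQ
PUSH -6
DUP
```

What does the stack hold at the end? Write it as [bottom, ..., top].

PUSH 42   [42]
DUP       [42, 42]
PUSH 57   [42, 42, 57]
MUL       [42, 2394]
EQ        [0]
DUP       [0, 0]
SUB       [0]
DUP       [0, 0]
STORE 2   [0]
PUSH 0    [0, 0]
SWAP      [0, 0]
ADD       [0]
LOAD 2    [0, 0]
LT        [0]
PUSH -32  [0, -32]
OVER      [0, -32, 0]
ADD       [0, -32]
GT        [1]
PUSH -44  [1, -44]
MUL       [-44]
LOAD 2    [-44, 0]
NEG       [-44, 0]
EQ        [0]
PUSH -6   [0, -6]
DUP       [0, -6, -6]

[0, -6, -6]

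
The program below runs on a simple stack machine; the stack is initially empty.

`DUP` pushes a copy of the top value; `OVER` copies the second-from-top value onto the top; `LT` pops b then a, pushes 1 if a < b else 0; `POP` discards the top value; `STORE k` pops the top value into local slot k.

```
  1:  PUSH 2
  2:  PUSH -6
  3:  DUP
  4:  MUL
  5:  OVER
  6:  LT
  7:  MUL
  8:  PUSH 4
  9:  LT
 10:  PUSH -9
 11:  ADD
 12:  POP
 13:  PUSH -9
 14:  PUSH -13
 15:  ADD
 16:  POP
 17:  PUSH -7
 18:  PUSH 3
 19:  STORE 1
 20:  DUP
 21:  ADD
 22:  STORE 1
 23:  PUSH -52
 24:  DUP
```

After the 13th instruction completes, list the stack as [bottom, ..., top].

PUSH 2  → [2]
PUSH -6 → [2, -6]
DUP     → [2, -6, -6]
MUL     → [2, 36]
OVER    → [2, 36, 2]
LT      → [2, 0]
MUL     → [0]
PUSH 4  → [0, 4]
LT      → [1]
PUSH -9 → [1, -9]
ADD     → [-8]
POP     → []
PUSH -9 → [-9]

[-9]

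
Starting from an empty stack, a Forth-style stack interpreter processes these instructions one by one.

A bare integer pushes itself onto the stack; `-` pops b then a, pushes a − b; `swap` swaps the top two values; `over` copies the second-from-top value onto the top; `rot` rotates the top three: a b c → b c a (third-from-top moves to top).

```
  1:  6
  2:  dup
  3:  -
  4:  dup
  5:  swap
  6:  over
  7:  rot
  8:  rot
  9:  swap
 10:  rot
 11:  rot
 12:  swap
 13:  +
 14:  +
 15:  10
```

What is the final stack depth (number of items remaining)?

6    : [6]
dup  : [6, 6]
-    : [0]
dup  : [0, 0]
swap : [0, 0]
over : [0, 0, 0]
rot  : [0, 0, 0]
rot  : [0, 0, 0]
swap : [0, 0, 0]
rot  : [0, 0, 0]
rot  : [0, 0, 0]
swap : [0, 0, 0]
+    : [0, 0]
+    : [0]
10   : [0, 10]

2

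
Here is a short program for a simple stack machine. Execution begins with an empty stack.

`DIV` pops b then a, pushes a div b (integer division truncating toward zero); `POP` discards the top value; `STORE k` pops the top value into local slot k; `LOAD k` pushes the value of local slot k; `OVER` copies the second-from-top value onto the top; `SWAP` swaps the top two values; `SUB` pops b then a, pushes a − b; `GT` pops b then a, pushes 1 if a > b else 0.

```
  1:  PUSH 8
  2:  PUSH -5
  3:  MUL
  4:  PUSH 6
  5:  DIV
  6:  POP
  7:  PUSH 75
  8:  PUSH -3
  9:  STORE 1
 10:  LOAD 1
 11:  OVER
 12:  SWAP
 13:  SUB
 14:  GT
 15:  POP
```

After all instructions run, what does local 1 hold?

PUSH 8  : 8
PUSH -5 : 8 -5
MUL     : -40
PUSH 6  : -40 6
DIV     : -6
POP     : (empty)
PUSH 75 : 75
PUSH -3 : 75 -3
STORE 1 : 75
LOAD 1  : 75 -3
OVER    : 75 -3 75
SWAP    : 75 75 -3
SUB     : 75 78
GT      : 0
POP     : (empty)

-3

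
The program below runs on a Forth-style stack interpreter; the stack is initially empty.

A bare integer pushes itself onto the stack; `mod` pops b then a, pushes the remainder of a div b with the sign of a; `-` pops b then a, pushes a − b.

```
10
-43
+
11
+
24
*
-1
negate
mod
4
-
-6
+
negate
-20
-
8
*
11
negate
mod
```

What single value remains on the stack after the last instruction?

9

10     -> 10
-43    -> 10 -43
+      -> -33
11     -> -33 11
+      -> -22
24     -> -22 24
*      -> -528
-1     -> -528 -1
negate -> -528 1
mod    -> 0
4      -> 0 4
-      -> -4
-6     -> -4 -6
+      -> -10
negate -> 10
-20    -> 10 -20
-      -> 30
8      -> 30 8
*      -> 240
11     -> 240 11
negate -> 240 -11
mod    -> 9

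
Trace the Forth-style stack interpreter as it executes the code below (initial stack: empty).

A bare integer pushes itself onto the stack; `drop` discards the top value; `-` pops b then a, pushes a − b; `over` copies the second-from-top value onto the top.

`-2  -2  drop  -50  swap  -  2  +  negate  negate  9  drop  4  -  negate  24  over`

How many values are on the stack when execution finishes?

-2     → [-2]
-2     → [-2, -2]
drop   → [-2]
-50    → [-2, -50]
swap   → [-50, -2]
-      → [-48]
2      → [-48, 2]
+      → [-46]
negate → [46]
negate → [-46]
9      → [-46, 9]
drop   → [-46]
4      → [-46, 4]
-      → [-50]
negate → [50]
24     → [50, 24]
over   → [50, 24, 50]

3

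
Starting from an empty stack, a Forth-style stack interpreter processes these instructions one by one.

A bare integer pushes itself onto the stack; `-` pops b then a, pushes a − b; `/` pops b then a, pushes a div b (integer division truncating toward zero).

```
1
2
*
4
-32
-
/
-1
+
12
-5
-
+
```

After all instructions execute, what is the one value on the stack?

16

1    1
2    1 2
*    2
4    2 4
-32  2 4 -32
-    2 36
/    0
-1   0 -1
+    -1
12   -1 12
-5   -1 12 -5
-    -1 17
+    16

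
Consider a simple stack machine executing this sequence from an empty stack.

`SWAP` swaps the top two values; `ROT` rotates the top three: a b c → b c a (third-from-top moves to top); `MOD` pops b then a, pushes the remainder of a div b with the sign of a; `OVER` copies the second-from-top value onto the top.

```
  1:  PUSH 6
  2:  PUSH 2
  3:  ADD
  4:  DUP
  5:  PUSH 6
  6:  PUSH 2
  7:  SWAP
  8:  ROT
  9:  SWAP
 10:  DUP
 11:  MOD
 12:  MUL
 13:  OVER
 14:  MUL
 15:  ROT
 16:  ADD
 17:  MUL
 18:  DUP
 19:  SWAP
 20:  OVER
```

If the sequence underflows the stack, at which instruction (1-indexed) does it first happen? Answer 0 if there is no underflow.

0

PUSH 6 -> 6
PUSH 2 -> 6 2
ADD    -> 8
DUP    -> 8 8
PUSH 6 -> 8 8 6
PUSH 2 -> 8 8 6 2
SWAP   -> 8 8 2 6
ROT    -> 8 2 6 8
SWAP   -> 8 2 8 6
DUP    -> 8 2 8 6 6
MOD    -> 8 2 8 0
MUL    -> 8 2 0
OVER   -> 8 2 0 2
MUL    -> 8 2 0
ROT    -> 2 0 8
ADD    -> 2 8
MUL    -> 16
DUP    -> 16 16
SWAP   -> 16 16
OVER   -> 16 16 16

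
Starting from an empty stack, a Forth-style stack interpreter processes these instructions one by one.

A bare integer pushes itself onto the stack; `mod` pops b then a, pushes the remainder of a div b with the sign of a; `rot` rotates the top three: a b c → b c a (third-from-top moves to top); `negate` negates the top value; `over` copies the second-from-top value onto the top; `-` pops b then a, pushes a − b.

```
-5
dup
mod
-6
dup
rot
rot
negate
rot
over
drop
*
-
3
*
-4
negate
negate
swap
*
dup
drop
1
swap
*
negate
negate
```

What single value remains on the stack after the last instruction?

-432

-5     -> -5
dup    -> -5 -5
mod    -> 0
-6     -> 0 -6
dup    -> 0 -6 -6
rot    -> -6 -6 0
rot    -> -6 0 -6
negate -> -6 0 6
rot    -> 0 6 -6
over   -> 0 6 -6 6
drop   -> 0 6 -6
*      -> 0 -36
-      -> 36
3      -> 36 3
*      -> 108
-4     -> 108 -4
negate -> 108 4
negate -> 108 -4
swap   -> -4 108
*      -> -432
dup    -> -432 -432
drop   -> -432
1      -> -432 1
swap   -> 1 -432
*      -> -432
negate -> 432
negate -> -432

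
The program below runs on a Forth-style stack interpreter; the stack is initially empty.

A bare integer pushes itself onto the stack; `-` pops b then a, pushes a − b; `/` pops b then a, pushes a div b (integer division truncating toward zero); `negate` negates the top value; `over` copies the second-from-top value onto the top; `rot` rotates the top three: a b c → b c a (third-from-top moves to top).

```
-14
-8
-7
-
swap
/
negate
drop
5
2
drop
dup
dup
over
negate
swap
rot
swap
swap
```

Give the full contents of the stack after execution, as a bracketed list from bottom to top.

-14    -> -14
-8     -> -14 -8
-7     -> -14 -8 -7
-      -> -14 -1
swap   -> -1 -14
/      -> 0
negate -> 0
drop   -> (empty)
5      -> 5
2      -> 5 2
drop   -> 5
dup    -> 5 5
dup    -> 5 5 5
over   -> 5 5 5 5
negate -> 5 5 5 -5
swap   -> 5 5 -5 5
rot    -> 5 -5 5 5
swap   -> 5 -5 5 5
swap   -> 5 -5 5 5

[5, -5, 5, 5]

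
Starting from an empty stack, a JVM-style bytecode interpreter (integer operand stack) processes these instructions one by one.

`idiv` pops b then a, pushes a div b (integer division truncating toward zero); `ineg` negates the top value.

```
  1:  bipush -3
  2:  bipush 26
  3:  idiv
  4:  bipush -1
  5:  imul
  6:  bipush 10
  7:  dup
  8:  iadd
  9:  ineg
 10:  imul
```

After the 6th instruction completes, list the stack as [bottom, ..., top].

bipush -3 : [-3]
bipush 26 : [-3, 26]
idiv      : [0]
bipush -1 : [0, -1]
imul      : [0]
bipush 10 : [0, 10]

[0, 10]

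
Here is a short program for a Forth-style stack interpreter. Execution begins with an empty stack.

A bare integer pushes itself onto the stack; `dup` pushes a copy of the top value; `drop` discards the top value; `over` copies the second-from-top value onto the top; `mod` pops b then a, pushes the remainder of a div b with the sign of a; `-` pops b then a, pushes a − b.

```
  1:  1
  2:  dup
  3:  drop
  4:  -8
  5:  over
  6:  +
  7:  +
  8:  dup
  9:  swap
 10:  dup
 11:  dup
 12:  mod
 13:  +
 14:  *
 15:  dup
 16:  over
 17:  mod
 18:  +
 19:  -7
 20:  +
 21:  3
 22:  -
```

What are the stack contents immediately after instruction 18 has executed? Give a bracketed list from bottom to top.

[36]

1    : 1
dup  : 1 1
drop : 1
-8   : 1 -8
over : 1 -8 1
+    : 1 -7
+    : -6
dup  : -6 -6
swap : -6 -6
dup  : -6 -6 -6
dup  : -6 -6 -6 -6
mod  : -6 -6 0
+    : -6 -6
*    : 36
dup  : 36 36
over : 36 36 36
mod  : 36 0
+    : 36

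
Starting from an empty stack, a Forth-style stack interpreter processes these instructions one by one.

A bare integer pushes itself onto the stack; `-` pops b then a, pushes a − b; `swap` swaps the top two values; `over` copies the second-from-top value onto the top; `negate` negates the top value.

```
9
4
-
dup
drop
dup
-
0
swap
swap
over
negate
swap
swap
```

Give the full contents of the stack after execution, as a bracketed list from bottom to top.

9      → 9
4      → 9 4
-      → 5
dup    → 5 5
drop   → 5
dup    → 5 5
-      → 0
0      → 0 0
swap   → 0 0
swap   → 0 0
over   → 0 0 0
negate → 0 0 0
swap   → 0 0 0
swap   → 0 0 0

[0, 0, 0]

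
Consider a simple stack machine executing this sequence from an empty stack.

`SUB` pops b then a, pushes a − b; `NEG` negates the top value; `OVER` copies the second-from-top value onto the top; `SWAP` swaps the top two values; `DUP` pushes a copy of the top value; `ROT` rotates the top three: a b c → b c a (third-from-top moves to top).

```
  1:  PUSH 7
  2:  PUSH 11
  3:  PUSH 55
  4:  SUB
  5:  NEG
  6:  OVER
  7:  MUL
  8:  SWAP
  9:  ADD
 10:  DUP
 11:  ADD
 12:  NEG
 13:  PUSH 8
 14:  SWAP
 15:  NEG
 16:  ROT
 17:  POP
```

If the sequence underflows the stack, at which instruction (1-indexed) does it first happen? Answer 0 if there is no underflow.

16

PUSH 7   [7]
PUSH 11  [7, 11]
PUSH 55  [7, 11, 55]
SUB      [7, -44]
NEG      [7, 44]
OVER     [7, 44, 7]
MUL      [7, 308]
SWAP     [308, 7]
ADD      [315]
DUP      [315, 315]
ADD      [630]
NEG      [-630]
PUSH 8   [-630, 8]
SWAP     [8, -630]
NEG      [8, 630]
ROT  — needs 3 operands, stack has 2 → underflow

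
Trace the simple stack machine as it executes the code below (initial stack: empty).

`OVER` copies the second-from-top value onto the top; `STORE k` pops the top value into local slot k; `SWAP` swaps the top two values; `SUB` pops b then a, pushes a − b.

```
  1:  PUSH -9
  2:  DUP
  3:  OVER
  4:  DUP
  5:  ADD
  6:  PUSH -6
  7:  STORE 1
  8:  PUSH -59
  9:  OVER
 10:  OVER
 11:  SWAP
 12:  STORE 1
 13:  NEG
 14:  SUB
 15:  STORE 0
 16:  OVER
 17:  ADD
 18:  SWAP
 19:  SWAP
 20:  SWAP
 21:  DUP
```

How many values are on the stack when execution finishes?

4

PUSH -9  → [-9]
DUP      → [-9, -9]
OVER     → [-9, -9, -9]
DUP      → [-9, -9, -9, -9]
ADD      → [-9, -9, -18]
PUSH -6  → [-9, -9, -18, -6]
STORE 1  → [-9, -9, -18]
PUSH -59 → [-9, -9, -18, -59]
OVER     → [-9, -9, -18, -59, -18]
OVER     → [-9, -9, -18, -59, -18, -59]
SWAP     → [-9, -9, -18, -59, -59, -18]
STORE 1  → [-9, -9, -18, -59, -59]
NEG      → [-9, -9, -18, -59, 59]
SUB      → [-9, -9, -18, -118]
STORE 0  → [-9, -9, -18]
OVER     → [-9, -9, -18, -9]
ADD      → [-9, -9, -27]
SWAP     → [-9, -27, -9]
SWAP     → [-9, -9, -27]
SWAP     → [-9, -27, -9]
DUP      → [-9, -27, -9, -9]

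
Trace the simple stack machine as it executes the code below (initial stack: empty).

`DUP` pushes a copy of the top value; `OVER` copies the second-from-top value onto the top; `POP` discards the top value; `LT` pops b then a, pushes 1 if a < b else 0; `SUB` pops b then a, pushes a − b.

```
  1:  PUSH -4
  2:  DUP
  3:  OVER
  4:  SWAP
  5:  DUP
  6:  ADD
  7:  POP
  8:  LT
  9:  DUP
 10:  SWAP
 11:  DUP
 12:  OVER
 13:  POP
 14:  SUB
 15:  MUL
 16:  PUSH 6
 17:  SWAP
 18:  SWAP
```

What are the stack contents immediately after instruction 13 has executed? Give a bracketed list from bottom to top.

[0, 0, 0]

PUSH -4 → -4
DUP     → -4 -4
OVER    → -4 -4 -4
SWAP    → -4 -4 -4
DUP     → -4 -4 -4 -4
ADD     → -4 -4 -8
POP     → -4 -4
LT      → 0
DUP     → 0 0
SWAP    → 0 0
DUP     → 0 0 0
OVER    → 0 0 0 0
POP     → 0 0 0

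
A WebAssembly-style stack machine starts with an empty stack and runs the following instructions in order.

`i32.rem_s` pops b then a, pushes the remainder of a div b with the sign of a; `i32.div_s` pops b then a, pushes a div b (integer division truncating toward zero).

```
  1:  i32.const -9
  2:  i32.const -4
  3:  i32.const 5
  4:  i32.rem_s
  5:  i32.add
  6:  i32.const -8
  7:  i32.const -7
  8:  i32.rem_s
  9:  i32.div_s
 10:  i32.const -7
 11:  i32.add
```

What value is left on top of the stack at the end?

6

i32.const -9 : [-9]
i32.const -4 : [-9, -4]
i32.const 5  : [-9, -4, 5]
i32.rem_s    : [-9, -4]
i32.add      : [-13]
i32.const -8 : [-13, -8]
i32.const -7 : [-13, -8, -7]
i32.rem_s    : [-13, -1]
i32.div_s    : [13]
i32.const -7 : [13, -7]
i32.add      : [6]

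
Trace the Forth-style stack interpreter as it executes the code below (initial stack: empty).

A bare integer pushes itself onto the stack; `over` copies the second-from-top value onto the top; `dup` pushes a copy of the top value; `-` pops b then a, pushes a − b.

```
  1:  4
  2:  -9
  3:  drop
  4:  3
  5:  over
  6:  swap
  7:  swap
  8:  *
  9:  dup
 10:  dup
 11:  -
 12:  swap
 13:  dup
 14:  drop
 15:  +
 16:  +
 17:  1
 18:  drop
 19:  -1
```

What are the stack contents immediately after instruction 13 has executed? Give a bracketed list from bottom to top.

4    -> 4
-9   -> 4 -9
drop -> 4
3    -> 4 3
over -> 4 3 4
swap -> 4 4 3
swap -> 4 3 4
*    -> 4 12
dup  -> 4 12 12
dup  -> 4 12 12 12
-    -> 4 12 0
swap -> 4 0 12
dup  -> 4 0 12 12

[4, 0, 12, 12]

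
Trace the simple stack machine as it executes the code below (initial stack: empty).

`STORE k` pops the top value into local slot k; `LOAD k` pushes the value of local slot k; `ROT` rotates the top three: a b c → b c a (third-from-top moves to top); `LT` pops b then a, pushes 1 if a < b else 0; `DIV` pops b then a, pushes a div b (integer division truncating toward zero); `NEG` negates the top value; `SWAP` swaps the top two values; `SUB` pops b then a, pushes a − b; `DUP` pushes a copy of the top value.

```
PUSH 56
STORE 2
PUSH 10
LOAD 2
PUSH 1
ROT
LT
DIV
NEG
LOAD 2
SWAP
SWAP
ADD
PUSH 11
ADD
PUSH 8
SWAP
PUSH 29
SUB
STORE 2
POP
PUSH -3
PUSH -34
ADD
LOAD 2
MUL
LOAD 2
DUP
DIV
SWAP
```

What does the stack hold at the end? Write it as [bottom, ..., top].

[1, 666]

PUSH 56   56
STORE 2   (empty)
PUSH 10   10
LOAD 2    10 56
PUSH 1    10 56 1
ROT       56 1 10
LT        56 1
DIV       56
NEG       -56
LOAD 2    -56 56
SWAP      56 -56
SWAP      -56 56
ADD       0
PUSH 11   0 11
ADD       11
PUSH 8    11 8
SWAP      8 11
PUSH 29   8 11 29
SUB       8 -18
STORE 2   8
POP       (empty)
PUSH -3   -3
PUSH -34  -3 -34
ADD       -37
LOAD 2    -37 -18
MUL       666
LOAD 2    666 -18
DUP       666 -18 -18
DIV       666 1
SWAP      1 666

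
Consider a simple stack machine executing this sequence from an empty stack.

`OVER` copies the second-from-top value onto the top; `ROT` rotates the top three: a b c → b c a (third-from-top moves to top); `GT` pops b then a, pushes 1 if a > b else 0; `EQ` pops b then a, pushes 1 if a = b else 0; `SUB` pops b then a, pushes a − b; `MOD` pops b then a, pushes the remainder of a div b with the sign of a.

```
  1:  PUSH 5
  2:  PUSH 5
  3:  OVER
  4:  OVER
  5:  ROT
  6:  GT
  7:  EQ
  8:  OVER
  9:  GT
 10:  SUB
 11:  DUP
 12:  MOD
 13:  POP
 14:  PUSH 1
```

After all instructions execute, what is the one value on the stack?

PUSH 5 -> 5
PUSH 5 -> 5 5
OVER   -> 5 5 5
OVER   -> 5 5 5 5
ROT    -> 5 5 5 5
GT     -> 5 5 0
EQ     -> 5 0
OVER   -> 5 0 5
GT     -> 5 0
SUB    -> 5
DUP    -> 5 5
MOD    -> 0
POP    -> (empty)
PUSH 1 -> 1

1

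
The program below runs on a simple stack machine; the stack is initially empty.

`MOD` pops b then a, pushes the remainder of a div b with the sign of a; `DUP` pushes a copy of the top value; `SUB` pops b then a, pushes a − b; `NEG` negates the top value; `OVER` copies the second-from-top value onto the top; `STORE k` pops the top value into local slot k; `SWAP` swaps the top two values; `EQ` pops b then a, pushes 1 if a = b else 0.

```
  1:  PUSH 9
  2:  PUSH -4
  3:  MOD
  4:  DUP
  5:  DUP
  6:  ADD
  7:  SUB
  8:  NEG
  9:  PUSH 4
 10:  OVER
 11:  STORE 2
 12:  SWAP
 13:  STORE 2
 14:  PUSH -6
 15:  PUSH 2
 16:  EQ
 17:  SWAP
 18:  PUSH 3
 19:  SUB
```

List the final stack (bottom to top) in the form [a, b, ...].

PUSH 9   9
PUSH -4  9 -4
MOD      1
DUP      1 1
DUP      1 1 1
ADD      1 2
SUB      -1
NEG      1
PUSH 4   1 4
OVER     1 4 1
STORE 2  1 4
SWAP     4 1
STORE 2  4
PUSH -6  4 -6
PUSH 2   4 -6 2
EQ       4 0
SWAP     0 4
PUSH 3   0 4 3
SUB      0 1

[0, 1]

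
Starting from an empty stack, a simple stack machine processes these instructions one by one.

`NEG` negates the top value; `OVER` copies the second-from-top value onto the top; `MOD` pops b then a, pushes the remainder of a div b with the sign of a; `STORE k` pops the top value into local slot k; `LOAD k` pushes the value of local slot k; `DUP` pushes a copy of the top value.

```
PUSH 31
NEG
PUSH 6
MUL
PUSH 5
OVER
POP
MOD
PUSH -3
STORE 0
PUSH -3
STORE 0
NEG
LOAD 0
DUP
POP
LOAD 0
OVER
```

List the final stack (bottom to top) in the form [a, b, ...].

PUSH 31 → 31
NEG     → -31
PUSH 6  → -31 6
MUL     → -186
PUSH 5  → -186 5
OVER    → -186 5 -186
POP     → -186 5
MOD     → -1
PUSH -3 → -1 -3
STORE 0 → -1
PUSH -3 → -1 -3
STORE 0 → -1
NEG     → 1
LOAD 0  → 1 -3
DUP     → 1 -3 -3
POP     → 1 -3
LOAD 0  → 1 -3 -3
OVER    → 1 -3 -3 -3

[1, -3, -3, -3]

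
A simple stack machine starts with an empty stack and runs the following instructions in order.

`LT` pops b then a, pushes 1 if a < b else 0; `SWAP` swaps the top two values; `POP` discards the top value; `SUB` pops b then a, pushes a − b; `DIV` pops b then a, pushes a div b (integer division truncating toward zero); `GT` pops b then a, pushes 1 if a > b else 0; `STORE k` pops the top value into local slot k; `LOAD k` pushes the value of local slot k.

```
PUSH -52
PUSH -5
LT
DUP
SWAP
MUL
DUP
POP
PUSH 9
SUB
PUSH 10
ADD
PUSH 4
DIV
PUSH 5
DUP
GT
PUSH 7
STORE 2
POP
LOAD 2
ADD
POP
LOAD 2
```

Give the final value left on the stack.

PUSH -52 : -52
PUSH -5  : -52 -5
LT       : 1
DUP      : 1 1
SWAP     : 1 1
MUL      : 1
DUP      : 1 1
POP      : 1
PUSH 9   : 1 9
SUB      : -8
PUSH 10  : -8 10
ADD      : 2
PUSH 4   : 2 4
DIV      : 0
PUSH 5   : 0 5
DUP      : 0 5 5
GT       : 0 0
PUSH 7   : 0 0 7
STORE 2  : 0 0
POP      : 0
LOAD 2   : 0 7
ADD      : 7
POP      : (empty)
LOAD 2   : 7

7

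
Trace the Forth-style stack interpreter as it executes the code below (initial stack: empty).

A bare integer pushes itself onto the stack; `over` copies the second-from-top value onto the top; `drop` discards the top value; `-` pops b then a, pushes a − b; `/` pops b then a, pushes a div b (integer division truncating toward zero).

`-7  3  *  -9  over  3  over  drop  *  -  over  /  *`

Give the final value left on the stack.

-7   → -7
3    → -7 3
*    → -21
-9   → -21 -9
over → -21 -9 -21
3    → -21 -9 -21 3
over → -21 -9 -21 3 -21
drop → -21 -9 -21 3
*    → -21 -9 -63
-    → -21 54
over → -21 54 -21
/    → -21 -2
*    → 42

42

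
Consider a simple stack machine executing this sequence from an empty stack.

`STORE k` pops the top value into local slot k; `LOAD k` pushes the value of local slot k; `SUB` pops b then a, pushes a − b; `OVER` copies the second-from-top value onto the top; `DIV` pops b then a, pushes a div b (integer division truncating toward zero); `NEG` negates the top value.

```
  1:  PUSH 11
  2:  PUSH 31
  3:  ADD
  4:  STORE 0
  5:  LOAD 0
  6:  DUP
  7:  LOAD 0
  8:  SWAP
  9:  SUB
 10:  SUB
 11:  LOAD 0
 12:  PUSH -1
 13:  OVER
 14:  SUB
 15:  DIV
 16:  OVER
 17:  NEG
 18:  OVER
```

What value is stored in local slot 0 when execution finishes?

PUSH 11 → 11
PUSH 31 → 11 31
ADD     → 42
STORE 0 → (empty)
LOAD 0  → 42
DUP     → 42 42
LOAD 0  → 42 42 42
SWAP    → 42 42 42
SUB     → 42 0
SUB     → 42
LOAD 0  → 42 42
PUSH -1 → 42 42 -1
OVER    → 42 42 -1 42
SUB     → 42 42 -43
DIV     → 42 0
OVER    → 42 0 42
NEG     → 42 0 -42
OVER    → 42 0 -42 0

42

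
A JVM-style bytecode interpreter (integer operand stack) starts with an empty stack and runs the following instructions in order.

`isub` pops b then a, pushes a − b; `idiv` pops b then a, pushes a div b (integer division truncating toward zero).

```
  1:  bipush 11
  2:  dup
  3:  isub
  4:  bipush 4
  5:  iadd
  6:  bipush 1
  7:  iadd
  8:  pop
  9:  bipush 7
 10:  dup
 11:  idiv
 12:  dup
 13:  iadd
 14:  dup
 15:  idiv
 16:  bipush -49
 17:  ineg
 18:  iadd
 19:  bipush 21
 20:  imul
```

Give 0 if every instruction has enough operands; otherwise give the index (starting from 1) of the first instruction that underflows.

bipush 11  -> 11
dup        -> 11 11
isub       -> 0
bipush 4   -> 0 4
iadd       -> 4
bipush 1   -> 4 1
iadd       -> 5
pop        -> (empty)
bipush 7   -> 7
dup        -> 7 7
idiv       -> 1
dup        -> 1 1
iadd       -> 2
dup        -> 2 2
idiv       -> 1
bipush -49 -> 1 -49
ineg       -> 1 49
iadd       -> 50
bipush 21  -> 50 21
imul       -> 1050

0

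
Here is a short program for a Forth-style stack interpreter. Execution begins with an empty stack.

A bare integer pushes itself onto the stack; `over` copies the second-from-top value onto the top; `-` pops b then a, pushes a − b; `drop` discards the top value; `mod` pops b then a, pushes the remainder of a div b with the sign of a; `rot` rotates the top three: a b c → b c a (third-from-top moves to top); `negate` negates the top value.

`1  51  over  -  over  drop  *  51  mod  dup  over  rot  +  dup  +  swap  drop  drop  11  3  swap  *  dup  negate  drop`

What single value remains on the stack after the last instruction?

33

1       1
51      1 51
over    1 51 1
-       1 50
over    1 50 1
drop    1 50
*       50
51      50 51
mod     50
dup     50 50
over    50 50 50
rot     50 50 50
+       50 100
dup     50 100 100
+       50 200
swap    200 50
drop    200
drop    (empty)
11      11
3       11 3
swap    3 11
*       33
dup     33 33
negate  33 -33
drop    33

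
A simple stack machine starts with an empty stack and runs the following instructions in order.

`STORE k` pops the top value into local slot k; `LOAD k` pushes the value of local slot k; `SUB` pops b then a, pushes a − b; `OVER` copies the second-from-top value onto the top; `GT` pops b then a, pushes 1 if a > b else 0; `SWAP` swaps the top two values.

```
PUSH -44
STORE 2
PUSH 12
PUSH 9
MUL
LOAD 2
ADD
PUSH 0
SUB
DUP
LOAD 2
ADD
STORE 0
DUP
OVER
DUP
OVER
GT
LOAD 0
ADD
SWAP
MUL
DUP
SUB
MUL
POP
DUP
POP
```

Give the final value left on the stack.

64

PUSH -44 → -44
STORE 2  → (empty)
PUSH 12  → 12
PUSH 9   → 12 9
MUL      → 108
LOAD 2   → 108 -44
ADD      → 64
PUSH 0   → 64 0
SUB      → 64
DUP      → 64 64
LOAD 2   → 64 64 -44
ADD      → 64 20
STORE 0  → 64
DUP      → 64 64
OVER     → 64 64 64
DUP      → 64 64 64 64
OVER     → 64 64 64 64 64
GT       → 64 64 64 0
LOAD 0   → 64 64 64 0 20
ADD      → 64 64 64 20
SWAP     → 64 64 20 64
MUL      → 64 64 1280
DUP      → 64 64 1280 1280
SUB      → 64 64 0
MUL      → 64 0
POP      → 64
DUP      → 64 64
POP      → 64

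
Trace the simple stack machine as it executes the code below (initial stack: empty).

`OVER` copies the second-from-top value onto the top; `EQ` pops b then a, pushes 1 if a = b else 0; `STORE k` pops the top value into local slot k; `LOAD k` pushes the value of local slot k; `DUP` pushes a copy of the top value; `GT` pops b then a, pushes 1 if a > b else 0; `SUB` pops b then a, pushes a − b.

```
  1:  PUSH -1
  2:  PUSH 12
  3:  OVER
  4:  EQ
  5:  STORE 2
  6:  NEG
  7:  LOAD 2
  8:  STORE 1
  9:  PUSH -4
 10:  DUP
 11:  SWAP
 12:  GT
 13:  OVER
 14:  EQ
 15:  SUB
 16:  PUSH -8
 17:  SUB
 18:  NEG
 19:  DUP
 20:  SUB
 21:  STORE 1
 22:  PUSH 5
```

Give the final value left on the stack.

5

PUSH -1  [-1]
PUSH 12  [-1, 12]
OVER     [-1, 12, -1]
EQ       [-1, 0]
STORE 2  [-1]
NEG      [1]
LOAD 2   [1, 0]
STORE 1  [1]
PUSH -4  [1, -4]
DUP      [1, -4, -4]
SWAP     [1, -4, -4]
GT       [1, 0]
OVER     [1, 0, 1]
EQ       [1, 0]
SUB      [1]
PUSH -8  [1, -8]
SUB      [9]
NEG      [-9]
DUP      [-9, -9]
SUB      [0]
STORE 1  []
PUSH 5   [5]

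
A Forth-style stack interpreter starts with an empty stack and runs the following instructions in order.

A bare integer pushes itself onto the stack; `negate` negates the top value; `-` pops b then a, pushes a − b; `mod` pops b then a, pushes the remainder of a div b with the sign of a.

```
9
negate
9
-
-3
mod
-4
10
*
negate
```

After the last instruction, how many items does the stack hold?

2

9      -> [9]
negate -> [-9]
9      -> [-9, 9]
-      -> [-18]
-3     -> [-18, -3]
mod    -> [0]
-4     -> [0, -4]
10     -> [0, -4, 10]
*      -> [0, -40]
negate -> [0, 40]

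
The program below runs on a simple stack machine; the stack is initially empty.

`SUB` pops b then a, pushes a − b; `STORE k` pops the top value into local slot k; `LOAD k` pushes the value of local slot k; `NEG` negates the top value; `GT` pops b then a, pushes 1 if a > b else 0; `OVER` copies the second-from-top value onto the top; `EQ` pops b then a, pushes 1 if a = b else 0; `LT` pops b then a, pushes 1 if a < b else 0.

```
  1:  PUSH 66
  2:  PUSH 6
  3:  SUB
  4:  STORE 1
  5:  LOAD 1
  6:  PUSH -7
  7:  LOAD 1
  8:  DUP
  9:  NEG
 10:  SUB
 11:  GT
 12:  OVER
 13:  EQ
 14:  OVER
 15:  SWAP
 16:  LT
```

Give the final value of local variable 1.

PUSH 66 → 66
PUSH 6  → 66 6
SUB     → 60
STORE 1 → (empty)
LOAD 1  → 60
PUSH -7 → 60 -7
LOAD 1  → 60 -7 60
DUP     → 60 -7 60 60
NEG     → 60 -7 60 -60
SUB     → 60 -7 120
GT      → 60 0
OVER    → 60 0 60
EQ      → 60 0
OVER    → 60 0 60
SWAP    → 60 60 0
LT      → 60 0

60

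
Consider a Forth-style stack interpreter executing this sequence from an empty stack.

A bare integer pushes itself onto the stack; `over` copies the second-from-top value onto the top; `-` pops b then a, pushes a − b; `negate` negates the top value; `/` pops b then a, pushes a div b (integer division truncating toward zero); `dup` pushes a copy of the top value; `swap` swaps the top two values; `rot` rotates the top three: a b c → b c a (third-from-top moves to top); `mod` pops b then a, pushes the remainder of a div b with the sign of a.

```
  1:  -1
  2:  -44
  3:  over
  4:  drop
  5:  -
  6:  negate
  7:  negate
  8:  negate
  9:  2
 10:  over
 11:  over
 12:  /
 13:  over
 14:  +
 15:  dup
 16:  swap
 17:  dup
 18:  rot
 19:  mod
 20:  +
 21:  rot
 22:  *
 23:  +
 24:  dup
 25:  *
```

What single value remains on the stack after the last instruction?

-1     → -1
-44    → -1 -44
over   → -1 -44 -1
drop   → -1 -44
-      → 43
negate → -43
negate → 43
negate → -43
2      → -43 2
over   → -43 2 -43
over   → -43 2 -43 2
/      → -43 2 -21
over   → -43 2 -21 2
+      → -43 2 -19
dup    → -43 2 -19 -19
swap   → -43 2 -19 -19
dup    → -43 2 -19 -19 -19
rot    → -43 2 -19 -19 -19
mod    → -43 2 -19 0
+      → -43 2 -19
rot    → 2 -19 -43
*      → 2 817
+      → 819
dup    → 819 819
*      → 670761

670761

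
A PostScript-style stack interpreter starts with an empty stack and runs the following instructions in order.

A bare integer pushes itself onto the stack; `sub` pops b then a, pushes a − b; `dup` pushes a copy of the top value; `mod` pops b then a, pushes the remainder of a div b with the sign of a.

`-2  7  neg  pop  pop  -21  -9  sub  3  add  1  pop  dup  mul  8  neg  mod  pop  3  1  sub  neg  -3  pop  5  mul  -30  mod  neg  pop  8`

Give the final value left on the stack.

8

-2  -> [-2]
7   -> [-2, 7]
neg -> [-2, -7]
pop -> [-2]
pop -> []
-21 -> [-21]
-9  -> [-21, -9]
sub -> [-12]
3   -> [-12, 3]
add -> [-9]
1   -> [-9, 1]
pop -> [-9]
dup -> [-9, -9]
mul -> [81]
8   -> [81, 8]
neg -> [81, -8]
mod -> [1]
pop -> []
3   -> [3]
1   -> [3, 1]
sub -> [2]
neg -> [-2]
-3  -> [-2, -3]
pop -> [-2]
5   -> [-2, 5]
mul -> [-10]
-30 -> [-10, -30]
mod -> [-10]
neg -> [10]
pop -> []
8   -> [8]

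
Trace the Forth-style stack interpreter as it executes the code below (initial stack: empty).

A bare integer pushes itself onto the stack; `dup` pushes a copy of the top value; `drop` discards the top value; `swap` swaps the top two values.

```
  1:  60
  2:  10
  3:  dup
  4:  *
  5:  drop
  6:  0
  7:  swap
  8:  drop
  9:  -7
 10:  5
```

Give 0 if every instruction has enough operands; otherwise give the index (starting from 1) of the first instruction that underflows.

60    [60]
10    [60, 10]
dup   [60, 10, 10]
*     [60, 100]
drop  [60]
0     [60, 0]
swap  [0, 60]
drop  [0]
-7    [0, -7]
5     [0, -7, 5]

0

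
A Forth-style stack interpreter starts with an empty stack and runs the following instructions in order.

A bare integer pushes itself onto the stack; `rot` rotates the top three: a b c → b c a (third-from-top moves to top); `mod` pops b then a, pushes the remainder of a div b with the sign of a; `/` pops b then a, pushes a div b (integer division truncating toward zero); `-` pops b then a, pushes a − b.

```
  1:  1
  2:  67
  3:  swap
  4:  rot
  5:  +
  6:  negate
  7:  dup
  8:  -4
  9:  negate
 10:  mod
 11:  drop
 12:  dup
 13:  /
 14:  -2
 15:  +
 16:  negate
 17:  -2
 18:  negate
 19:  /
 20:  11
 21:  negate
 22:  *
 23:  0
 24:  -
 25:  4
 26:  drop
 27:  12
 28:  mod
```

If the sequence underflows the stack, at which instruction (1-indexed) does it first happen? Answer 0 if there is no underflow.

4

1    : [1]
67   : [1, 67]
swap : [67, 1]
rot  — needs 3 operands, stack has 2 → underflow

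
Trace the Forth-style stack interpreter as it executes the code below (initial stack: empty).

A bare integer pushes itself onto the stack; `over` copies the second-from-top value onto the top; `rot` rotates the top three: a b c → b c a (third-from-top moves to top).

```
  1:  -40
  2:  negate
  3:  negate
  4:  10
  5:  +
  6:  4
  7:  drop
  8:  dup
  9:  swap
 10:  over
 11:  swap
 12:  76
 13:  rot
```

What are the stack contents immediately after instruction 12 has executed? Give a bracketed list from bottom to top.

-40    : -40
negate : 40
negate : -40
10     : -40 10
+      : -30
4      : -30 4
drop   : -30
dup    : -30 -30
swap   : -30 -30
over   : -30 -30 -30
swap   : -30 -30 -30
76     : -30 -30 -30 76

[-30, -30, -30, 76]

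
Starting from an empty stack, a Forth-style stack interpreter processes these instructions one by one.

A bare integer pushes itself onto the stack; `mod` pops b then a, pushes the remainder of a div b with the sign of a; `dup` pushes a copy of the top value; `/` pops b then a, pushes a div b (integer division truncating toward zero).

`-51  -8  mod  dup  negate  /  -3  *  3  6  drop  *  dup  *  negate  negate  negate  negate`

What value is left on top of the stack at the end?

81

-51     -51
-8      -51 -8
mod     -3
dup     -3 -3
negate  -3 3
/       -1
-3      -1 -3
*       3
3       3 3
6       3 3 6
drop    3 3
*       9
dup     9 9
*       81
negate  -81
negate  81
negate  -81
negate  81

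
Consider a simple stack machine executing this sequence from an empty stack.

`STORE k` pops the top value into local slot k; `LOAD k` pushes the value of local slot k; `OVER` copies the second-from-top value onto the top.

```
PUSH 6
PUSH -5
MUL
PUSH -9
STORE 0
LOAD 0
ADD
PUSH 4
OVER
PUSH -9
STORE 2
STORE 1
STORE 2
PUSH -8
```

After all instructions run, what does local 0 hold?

PUSH 6  → 6
PUSH -5 → 6 -5
MUL     → -30
PUSH -9 → -30 -9
STORE 0 → -30
LOAD 0  → -30 -9
ADD     → -39
PUSH 4  → -39 4
OVER    → -39 4 -39
PUSH -9 → -39 4 -39 -9
STORE 2 → -39 4 -39
STORE 1 → -39 4
STORE 2 → -39
PUSH -8 → -39 -8

-9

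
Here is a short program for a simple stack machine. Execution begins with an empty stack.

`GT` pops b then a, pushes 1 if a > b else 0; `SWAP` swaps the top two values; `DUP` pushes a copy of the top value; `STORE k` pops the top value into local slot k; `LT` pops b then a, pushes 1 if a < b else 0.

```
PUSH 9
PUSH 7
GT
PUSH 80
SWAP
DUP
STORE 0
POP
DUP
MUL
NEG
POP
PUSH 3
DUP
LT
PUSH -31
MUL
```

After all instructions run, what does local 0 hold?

PUSH 9    9
PUSH 7    9 7
GT        1
PUSH 80   1 80
SWAP      80 1
DUP       80 1 1
STORE 0   80 1
POP       80
DUP       80 80
MUL       6400
NEG       -6400
POP       (empty)
PUSH 3    3
DUP       3 3
LT        0
PUSH -31  0 -31
MUL       0

1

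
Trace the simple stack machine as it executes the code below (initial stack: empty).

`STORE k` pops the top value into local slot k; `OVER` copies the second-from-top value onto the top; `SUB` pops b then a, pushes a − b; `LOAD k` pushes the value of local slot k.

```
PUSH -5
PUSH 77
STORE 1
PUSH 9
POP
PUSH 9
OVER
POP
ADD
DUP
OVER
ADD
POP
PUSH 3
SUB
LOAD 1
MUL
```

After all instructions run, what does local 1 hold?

PUSH -5 : -5
PUSH 77 : -5 77
STORE 1 : -5
PUSH 9  : -5 9
POP     : -5
PUSH 9  : -5 9
OVER    : -5 9 -5
POP     : -5 9
ADD     : 4
DUP     : 4 4
OVER    : 4 4 4
ADD     : 4 8
POP     : 4
PUSH 3  : 4 3
SUB     : 1
LOAD 1  : 1 77
MUL     : 77

77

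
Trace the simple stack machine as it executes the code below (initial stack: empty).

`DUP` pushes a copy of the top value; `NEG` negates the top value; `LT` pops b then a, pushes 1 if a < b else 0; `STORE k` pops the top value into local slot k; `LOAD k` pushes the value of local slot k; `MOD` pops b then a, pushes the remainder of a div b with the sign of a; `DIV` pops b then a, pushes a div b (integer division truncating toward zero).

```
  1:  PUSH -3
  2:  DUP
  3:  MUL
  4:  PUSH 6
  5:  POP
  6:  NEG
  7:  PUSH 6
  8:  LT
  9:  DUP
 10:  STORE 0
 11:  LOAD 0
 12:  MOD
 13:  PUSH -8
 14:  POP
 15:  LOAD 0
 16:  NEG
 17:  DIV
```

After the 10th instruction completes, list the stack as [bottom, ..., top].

[1]

PUSH -3 : [-3]
DUP     : [-3, -3]
MUL     : [9]
PUSH 6  : [9, 6]
POP     : [9]
NEG     : [-9]
PUSH 6  : [-9, 6]
LT      : [1]
DUP     : [1, 1]
STORE 0 : [1]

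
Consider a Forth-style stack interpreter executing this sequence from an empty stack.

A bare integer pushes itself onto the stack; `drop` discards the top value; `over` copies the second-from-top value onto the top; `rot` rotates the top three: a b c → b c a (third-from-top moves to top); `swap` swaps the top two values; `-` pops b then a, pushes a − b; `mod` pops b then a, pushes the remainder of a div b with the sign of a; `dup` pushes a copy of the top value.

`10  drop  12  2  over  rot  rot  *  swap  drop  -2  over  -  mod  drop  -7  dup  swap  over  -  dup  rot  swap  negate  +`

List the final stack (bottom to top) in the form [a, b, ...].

[0, -7]

10     → 10
drop   → (empty)
12     → 12
2      → 12 2
over   → 12 2 12
rot    → 2 12 12
rot    → 12 12 2
*      → 12 24
swap   → 24 12
drop   → 24
-2     → 24 -2
over   → 24 -2 24
-      → 24 -26
mod    → 24
drop   → (empty)
-7     → -7
dup    → -7 -7
swap   → -7 -7
over   → -7 -7 -7
-      → -7 0
dup    → -7 0 0
rot    → 0 0 -7
swap   → 0 -7 0
negate → 0 -7 0
+      → 0 -7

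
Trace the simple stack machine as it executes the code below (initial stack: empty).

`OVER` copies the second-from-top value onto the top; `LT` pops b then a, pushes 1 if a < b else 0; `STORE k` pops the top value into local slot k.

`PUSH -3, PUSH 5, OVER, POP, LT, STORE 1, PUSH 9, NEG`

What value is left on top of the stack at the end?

-9

PUSH -3 → -3
PUSH 5  → -3 5
OVER    → -3 5 -3
POP     → -3 5
LT      → 1
STORE 1 → (empty)
PUSH 9  → 9
NEG     → -9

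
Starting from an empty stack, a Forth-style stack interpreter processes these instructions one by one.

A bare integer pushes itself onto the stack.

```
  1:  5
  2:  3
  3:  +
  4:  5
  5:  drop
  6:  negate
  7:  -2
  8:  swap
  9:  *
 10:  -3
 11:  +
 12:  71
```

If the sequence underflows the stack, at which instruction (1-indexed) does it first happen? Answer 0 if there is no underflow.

0

5       [5]
3       [5, 3]
+       [8]
5       [8, 5]
drop    [8]
negate  [-8]
-2      [-8, -2]
swap    [-2, -8]
*       [16]
-3      [16, -3]
+       [13]
71      [13, 71]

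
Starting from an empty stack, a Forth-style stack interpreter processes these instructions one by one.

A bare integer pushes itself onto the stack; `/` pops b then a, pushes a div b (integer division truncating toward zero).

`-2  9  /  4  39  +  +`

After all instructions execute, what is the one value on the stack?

-2 -> [-2]
9  -> [-2, 9]
/  -> [0]
4  -> [0, 4]
39 -> [0, 4, 39]
+  -> [0, 43]
+  -> [43]

43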